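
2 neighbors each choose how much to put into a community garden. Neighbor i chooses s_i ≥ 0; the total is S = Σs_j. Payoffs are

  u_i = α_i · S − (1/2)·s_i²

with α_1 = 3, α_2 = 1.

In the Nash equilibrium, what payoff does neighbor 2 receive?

3.5

Neighbor i's FOC: ∂u_i/∂s_i = α_i − s_i = 0, so s_i* = α_i.
NE contributions = (3, 1); S = 4.
u_2 = α_2·S − ½·(s_2)² = 1·4 − ½·1² = 3.5.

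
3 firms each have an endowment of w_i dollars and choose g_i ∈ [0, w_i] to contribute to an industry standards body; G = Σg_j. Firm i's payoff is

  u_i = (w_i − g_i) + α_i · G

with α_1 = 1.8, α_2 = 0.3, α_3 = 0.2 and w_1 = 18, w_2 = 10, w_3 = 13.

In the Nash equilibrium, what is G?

18

∂u_i/∂g_i = α_i − 1, so firm i contributes w_i if α_i > 1, else 0.
α_i > 1 for i ∈ {1}; NE contributions (18, 0, 0), G = 18.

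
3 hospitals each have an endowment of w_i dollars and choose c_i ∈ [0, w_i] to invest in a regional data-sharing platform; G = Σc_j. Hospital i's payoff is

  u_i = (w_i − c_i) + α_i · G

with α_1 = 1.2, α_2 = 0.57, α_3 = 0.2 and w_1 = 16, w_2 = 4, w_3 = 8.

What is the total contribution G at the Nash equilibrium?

∂u_i/∂c_i = α_i − 1, so hospital i contributes w_i if α_i > 1, else 0.
α_i > 1 for i ∈ {1}; NE contributions (16, 0, 0), G = 16.

16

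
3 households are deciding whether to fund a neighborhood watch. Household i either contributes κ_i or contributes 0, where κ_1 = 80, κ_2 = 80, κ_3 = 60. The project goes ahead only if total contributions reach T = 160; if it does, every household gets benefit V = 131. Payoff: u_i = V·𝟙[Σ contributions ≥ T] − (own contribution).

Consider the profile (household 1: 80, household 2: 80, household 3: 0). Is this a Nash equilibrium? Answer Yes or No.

Total = 160 ≥ 160: provided.
Household 1 (pledges 80, payoff 51): dropping to 0 → total 80, payoff 0. No gain.
Household 2 (pledges 80, payoff 51): dropping to 0 → total 80, payoff 0. No gain.
Household 3 (pledges 0, payoff 131): pledging 60 → total 220, payoff 71. No gain.

Yes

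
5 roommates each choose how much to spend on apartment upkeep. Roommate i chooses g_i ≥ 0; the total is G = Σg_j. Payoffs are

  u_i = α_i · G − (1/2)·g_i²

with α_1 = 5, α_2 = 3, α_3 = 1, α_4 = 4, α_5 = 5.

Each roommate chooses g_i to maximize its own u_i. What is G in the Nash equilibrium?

18

Roommate i's FOC: ∂u_i/∂g_i = α_i − g_i = 0, so g_i* = α_i.
NE contributions = (5, 3, 1, 4, 5); G = 18.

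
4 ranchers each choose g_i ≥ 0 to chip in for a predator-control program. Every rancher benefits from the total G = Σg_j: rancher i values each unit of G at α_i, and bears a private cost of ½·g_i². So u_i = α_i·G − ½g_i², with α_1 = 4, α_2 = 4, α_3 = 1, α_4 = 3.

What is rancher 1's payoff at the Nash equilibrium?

Rancher i's FOC: ∂u_i/∂g_i = α_i − g_i = 0, so g_i* = α_i.
NE contributions = (4, 4, 1, 3); G = 12.
u_1 = α_1·G − ½·(g_1)² = 4·12 − ½·4² = 40.

40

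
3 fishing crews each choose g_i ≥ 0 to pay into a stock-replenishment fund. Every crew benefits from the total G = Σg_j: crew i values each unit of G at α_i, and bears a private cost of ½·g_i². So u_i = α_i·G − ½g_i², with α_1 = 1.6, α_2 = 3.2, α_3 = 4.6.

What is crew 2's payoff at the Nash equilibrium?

Crew i's FOC: ∂u_i/∂g_i = α_i − g_i = 0, so g_i* = α_i.
NE contributions = (1.6, 3.2, 4.6); G = 9.4.
u_2 = α_2·G − ½·(g_2)² = 3.2·9.4 − ½·3.2² = 24.96.

24.96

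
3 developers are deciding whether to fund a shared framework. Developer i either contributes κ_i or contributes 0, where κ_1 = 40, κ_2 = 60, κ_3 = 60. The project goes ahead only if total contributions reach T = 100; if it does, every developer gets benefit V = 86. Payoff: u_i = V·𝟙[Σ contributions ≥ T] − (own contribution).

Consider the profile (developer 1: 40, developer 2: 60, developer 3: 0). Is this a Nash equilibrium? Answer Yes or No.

Total = 100 ≥ 100: provided.
Developer 1 (pledges 40, payoff 46): dropping to 0 → total 60, payoff 0. No gain.
Developer 2 (pledges 60, payoff 26): dropping to 0 → total 40, payoff 0. No gain.
Developer 3 (pledges 0, payoff 86): pledging 60 → total 160, payoff 26. No gain.

Yes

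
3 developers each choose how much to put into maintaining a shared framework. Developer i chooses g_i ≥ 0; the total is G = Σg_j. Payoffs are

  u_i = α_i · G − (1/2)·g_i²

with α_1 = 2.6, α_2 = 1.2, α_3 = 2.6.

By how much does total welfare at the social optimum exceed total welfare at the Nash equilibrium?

Developer i's FOC: ∂u_i/∂g_i = α_i − g_i = 0, so g_i* = α_i.
NE contributions = (2.6, 1.2, 2.6); G = 6.4.
W^NE = (Σα)·G − ½Σα_i² = 6.4² − ½·14.96 = 33.48.
Planner sets g_i = Σα_j = 6.4 for every i, so G^SO = 3·6.4 = 19.2.
W^SO = (Σα)·G^SO − ½·3·(Σα)² = (3/2)·6.4² = 61.44.
Deadweight loss = W^SO − W^NE = 27.96.

27.96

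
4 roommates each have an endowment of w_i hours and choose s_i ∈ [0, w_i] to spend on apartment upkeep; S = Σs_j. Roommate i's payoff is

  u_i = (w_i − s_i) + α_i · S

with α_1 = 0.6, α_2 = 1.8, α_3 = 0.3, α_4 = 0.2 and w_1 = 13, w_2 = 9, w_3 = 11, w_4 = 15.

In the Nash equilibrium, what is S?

∂u_i/∂s_i = α_i − 1, so roommate i contributes w_i if α_i > 1, else 0.
α_i > 1 for i ∈ {2}; NE contributions (0, 9, 0, 0), S = 9.

9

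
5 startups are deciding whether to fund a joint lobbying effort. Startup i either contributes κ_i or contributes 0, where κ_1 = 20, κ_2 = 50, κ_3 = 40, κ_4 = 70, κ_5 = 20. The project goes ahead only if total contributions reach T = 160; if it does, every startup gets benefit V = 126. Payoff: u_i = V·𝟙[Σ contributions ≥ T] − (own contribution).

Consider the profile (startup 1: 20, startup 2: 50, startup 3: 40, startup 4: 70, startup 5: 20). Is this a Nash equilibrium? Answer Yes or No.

No

Total = 200 ≥ 160: provided.
Startup 1 (pledges 20, payoff 106): dropping to 0 → total 180, payoff 126. Profitable deviation.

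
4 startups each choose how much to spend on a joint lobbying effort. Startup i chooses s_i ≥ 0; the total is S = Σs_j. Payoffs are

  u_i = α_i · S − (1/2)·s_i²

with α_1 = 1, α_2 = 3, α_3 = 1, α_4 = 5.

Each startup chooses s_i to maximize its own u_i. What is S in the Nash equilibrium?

10

Startup i's FOC: ∂u_i/∂s_i = α_i − s_i = 0, so s_i* = α_i.
NE contributions = (1, 3, 1, 5); S = 10.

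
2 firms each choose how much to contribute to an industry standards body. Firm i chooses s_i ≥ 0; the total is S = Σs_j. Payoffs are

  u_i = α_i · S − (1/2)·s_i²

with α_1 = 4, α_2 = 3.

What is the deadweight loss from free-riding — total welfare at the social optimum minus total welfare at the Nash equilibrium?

Firm i's FOC: ∂u_i/∂s_i = α_i − s_i = 0, so s_i* = α_i.
NE contributions = (4, 3); S = 7.
W^NE = (Σα)·S − ½Σα_i² = 7² − ½·25 = 36.5.
Planner sets s_i = Σα_j = 7 for every i, so S^SO = 2·7 = 14.
W^SO = (Σα)·S^SO − ½·2·(Σα)² = (2/2)·7² = 49.
Deadweight loss = W^SO − W^NE = 12.5.

12.5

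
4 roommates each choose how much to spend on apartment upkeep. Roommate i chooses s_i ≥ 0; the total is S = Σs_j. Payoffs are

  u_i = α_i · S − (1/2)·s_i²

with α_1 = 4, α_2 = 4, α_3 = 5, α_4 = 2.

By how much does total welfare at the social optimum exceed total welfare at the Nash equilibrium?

Roommate i's FOC: ∂u_i/∂s_i = α_i − s_i = 0, so s_i* = α_i.
NE contributions = (4, 4, 5, 2); S = 15.
W^NE = (Σα)·S − ½Σα_i² = 15² − ½·61 = 194.5.
Planner sets s_i = Σα_j = 15 for every i, so S^SO = 4·15 = 60.
W^SO = (Σα)·S^SO − ½·4·(Σα)² = (4/2)·15² = 450.
Deadweight loss = W^SO − W^NE = 255.5.

255.5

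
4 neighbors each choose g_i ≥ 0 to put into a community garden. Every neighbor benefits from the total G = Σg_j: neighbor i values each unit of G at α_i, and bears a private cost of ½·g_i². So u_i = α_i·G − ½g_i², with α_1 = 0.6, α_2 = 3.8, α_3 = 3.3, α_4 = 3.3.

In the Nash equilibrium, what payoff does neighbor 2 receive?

34.58

Neighbor i's FOC: ∂u_i/∂g_i = α_i − g_i = 0, so g_i* = α_i.
NE contributions = (0.6, 3.8, 3.3, 3.3); G = 11.
u_2 = α_2·G − ½·(g_2)² = 3.8·11 − ½·3.8² = 34.58.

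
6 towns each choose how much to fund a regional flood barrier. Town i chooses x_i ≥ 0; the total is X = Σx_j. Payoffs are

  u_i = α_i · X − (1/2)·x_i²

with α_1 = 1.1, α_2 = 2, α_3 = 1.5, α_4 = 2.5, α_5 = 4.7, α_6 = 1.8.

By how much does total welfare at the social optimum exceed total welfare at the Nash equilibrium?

389.44

Town i's FOC: ∂u_i/∂x_i = α_i − x_i = 0, so x_i* = α_i.
NE contributions = (1.1, 2, 1.5, 2.5, 4.7, 1.8); X = 13.6.
W^NE = (Σα)·X − ½Σα_i² = 13.6² − ½·39.04 = 165.44.
Planner sets x_i = Σα_j = 13.6 for every i, so X^SO = 6·13.6 = 81.6.
W^SO = (Σα)·X^SO − ½·6·(Σα)² = (6/2)·13.6² = 554.88.
Deadweight loss = W^SO − W^NE = 389.44.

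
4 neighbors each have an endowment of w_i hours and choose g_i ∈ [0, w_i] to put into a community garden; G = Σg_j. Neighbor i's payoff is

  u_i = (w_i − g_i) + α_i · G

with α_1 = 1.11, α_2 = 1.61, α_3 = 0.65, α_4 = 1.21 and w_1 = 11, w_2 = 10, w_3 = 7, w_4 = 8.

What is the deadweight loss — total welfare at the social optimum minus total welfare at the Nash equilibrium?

∂u_i/∂g_i = α_i − 1, so neighbor i contributes w_i if α_i > 1, else 0.
α_i > 1 for i ∈ {1, 2, 4}; NE contributions (11, 10, 0, 8), G = 29.
W^NE = Σw_i − G^NE + (Σα_i)·G^NE = 36 + 3.58·29 = 139.82.
Planner: ∂(Σu_j)/∂g_i = Σα_j − 1 = 3.58 > 0, so everyone contributes w_i; G^SO = 36, W^SO = 36 + 3.58·36 = 164.88.
Deadweight loss = 25.06.

25.06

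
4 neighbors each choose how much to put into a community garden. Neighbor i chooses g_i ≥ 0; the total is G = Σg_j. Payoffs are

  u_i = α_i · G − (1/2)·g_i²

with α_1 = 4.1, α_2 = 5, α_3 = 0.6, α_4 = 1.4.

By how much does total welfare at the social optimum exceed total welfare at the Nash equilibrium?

145.275

Neighbor i's FOC: ∂u_i/∂g_i = α_i − g_i = 0, so g_i* = α_i.
NE contributions = (4.1, 5, 0.6, 1.4); G = 11.1.
W^NE = (Σα)·G − ½Σα_i² = 11.1² − ½·44.13 = 101.145.
Planner sets g_i = Σα_j = 11.1 for every i, so G^SO = 4·11.1 = 44.4.
W^SO = (Σα)·G^SO − ½·4·(Σα)² = (4/2)·11.1² = 246.42.
Deadweight loss = W^SO − W^NE = 145.275.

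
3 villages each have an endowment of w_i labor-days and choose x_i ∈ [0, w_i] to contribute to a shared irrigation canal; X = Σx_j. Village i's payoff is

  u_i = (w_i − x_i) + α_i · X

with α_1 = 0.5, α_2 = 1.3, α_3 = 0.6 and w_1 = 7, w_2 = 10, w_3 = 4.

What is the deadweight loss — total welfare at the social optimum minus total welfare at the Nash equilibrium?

∂u_i/∂x_i = α_i − 1, so village i contributes w_i if α_i > 1, else 0.
α_i > 1 for i ∈ {2}; NE contributions (0, 10, 0), X = 10.
W^NE = Σw_i − X^NE + (Σα_i)·X^NE = 21 + 1.4·10 = 35.
Planner: ∂(Σu_j)/∂x_i = Σα_j − 1 = 1.4 > 0, so everyone contributes w_i; X^SO = 21, W^SO = 21 + 1.4·21 = 50.4.
Deadweight loss = 15.4.

15.4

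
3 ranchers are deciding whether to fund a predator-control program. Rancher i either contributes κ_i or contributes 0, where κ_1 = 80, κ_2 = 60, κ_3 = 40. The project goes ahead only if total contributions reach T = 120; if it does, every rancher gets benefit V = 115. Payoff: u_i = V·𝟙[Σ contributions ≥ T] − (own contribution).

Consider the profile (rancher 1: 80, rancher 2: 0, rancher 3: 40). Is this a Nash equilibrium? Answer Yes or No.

Total = 120 ≥ 120: provided.
Rancher 1 (pledges 80, payoff 35): dropping to 0 → total 40, payoff 0. No gain.
Rancher 2 (pledges 0, payoff 115): pledging 60 → total 180, payoff 55. No gain.
Rancher 3 (pledges 40, payoff 75): dropping to 0 → total 80, payoff 0. No gain.

Yes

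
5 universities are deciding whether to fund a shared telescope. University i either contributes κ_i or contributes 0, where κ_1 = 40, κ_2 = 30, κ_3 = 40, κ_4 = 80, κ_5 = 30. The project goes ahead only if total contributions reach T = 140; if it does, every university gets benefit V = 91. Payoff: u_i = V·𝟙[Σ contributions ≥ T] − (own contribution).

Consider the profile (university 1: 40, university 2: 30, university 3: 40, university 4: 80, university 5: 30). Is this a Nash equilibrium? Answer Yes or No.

Total = 220 ≥ 140: provided.
University 1 (pledges 40, payoff 51): dropping to 0 → total 180, payoff 91. Profitable deviation.

No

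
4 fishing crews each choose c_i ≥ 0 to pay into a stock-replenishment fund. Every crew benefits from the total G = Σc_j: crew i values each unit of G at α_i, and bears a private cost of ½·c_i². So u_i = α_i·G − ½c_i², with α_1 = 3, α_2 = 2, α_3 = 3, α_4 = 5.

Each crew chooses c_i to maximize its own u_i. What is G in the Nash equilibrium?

Crew i's FOC: ∂u_i/∂c_i = α_i − c_i = 0, so c_i* = α_i.
NE contributions = (3, 2, 3, 5); G = 13.

13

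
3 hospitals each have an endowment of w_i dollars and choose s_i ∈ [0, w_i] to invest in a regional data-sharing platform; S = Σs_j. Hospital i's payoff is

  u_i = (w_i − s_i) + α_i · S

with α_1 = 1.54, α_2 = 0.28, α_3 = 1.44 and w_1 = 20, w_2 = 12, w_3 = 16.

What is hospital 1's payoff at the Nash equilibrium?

∂u_i/∂s_i = α_i − 1, so hospital i contributes w_i if α_i > 1, else 0.
α_i > 1 for i ∈ {1, 3}; NE contributions (20, 0, 16), S = 36.
u_1 = (20 − 20) + 1.54·36 = 55.44.

55.44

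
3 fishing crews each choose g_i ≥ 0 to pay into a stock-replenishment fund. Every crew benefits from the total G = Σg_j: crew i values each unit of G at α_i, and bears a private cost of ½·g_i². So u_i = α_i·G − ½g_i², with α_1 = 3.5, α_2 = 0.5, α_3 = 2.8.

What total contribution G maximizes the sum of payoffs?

20.4

Planner FOC: ∂(Σu_j)/∂g_i = (Σα_j) − g_i = 0, so g_i^SO = Σα_j = 6.8 for every i; G^SO = 20.4.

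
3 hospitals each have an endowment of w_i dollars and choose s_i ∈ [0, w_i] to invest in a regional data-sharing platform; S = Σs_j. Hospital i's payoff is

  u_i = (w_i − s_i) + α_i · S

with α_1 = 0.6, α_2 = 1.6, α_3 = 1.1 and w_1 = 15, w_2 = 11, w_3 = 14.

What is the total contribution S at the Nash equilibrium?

25

∂u_i/∂s_i = α_i − 1, so hospital i contributes w_i if α_i > 1, else 0.
α_i > 1 for i ∈ {2, 3}; NE contributions (0, 11, 14), S = 25.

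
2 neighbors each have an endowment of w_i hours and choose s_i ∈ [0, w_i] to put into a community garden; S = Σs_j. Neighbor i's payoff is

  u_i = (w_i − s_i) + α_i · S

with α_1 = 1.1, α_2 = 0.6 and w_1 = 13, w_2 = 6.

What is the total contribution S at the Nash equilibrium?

∂u_i/∂s_i = α_i − 1, so neighbor i contributes w_i if α_i > 1, else 0.
α_i > 1 for i ∈ {1}; NE contributions (13, 0), S = 13.

13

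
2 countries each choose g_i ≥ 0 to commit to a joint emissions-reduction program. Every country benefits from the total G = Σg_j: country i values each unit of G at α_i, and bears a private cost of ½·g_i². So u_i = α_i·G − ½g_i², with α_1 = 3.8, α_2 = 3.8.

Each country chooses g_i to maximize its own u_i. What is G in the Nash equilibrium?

7.6

Country i's FOC: ∂u_i/∂g_i = α_i − g_i = 0, so g_i* = α_i.
NE contributions = (3.8, 3.8); G = 7.6.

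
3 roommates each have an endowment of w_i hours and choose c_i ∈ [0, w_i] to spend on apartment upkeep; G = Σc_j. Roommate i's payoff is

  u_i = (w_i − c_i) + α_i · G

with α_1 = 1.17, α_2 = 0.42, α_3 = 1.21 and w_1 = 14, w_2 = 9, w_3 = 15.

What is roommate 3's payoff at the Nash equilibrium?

35.09

∂u_i/∂c_i = α_i − 1, so roommate i contributes w_i if α_i > 1, else 0.
α_i > 1 for i ∈ {1, 3}; NE contributions (14, 0, 15), G = 29.
u_3 = (15 − 15) + 1.21·29 = 35.09.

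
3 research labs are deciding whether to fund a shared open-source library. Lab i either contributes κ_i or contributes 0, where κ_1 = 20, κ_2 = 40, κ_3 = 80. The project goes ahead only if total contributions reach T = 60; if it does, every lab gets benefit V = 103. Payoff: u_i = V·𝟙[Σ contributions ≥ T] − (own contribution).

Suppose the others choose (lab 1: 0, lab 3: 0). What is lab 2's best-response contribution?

Others' total = 0. Even contributing 40 gives 40 < 60: no benefit either way.
Best response: 0.

0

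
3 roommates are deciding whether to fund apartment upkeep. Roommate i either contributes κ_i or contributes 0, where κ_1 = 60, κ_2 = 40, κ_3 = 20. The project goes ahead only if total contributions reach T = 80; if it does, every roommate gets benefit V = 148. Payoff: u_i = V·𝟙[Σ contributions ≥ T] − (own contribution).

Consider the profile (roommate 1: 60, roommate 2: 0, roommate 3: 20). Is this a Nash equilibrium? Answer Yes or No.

Total = 80 ≥ 80: provided.
Roommate 1 (pledges 60, payoff 88): dropping to 0 → total 20, payoff 0. No gain.
Roommate 2 (pledges 0, payoff 148): pledging 40 → total 120, payoff 108. No gain.
Roommate 3 (pledges 20, payoff 128): dropping to 0 → total 60, payoff 0. No gain.

Yes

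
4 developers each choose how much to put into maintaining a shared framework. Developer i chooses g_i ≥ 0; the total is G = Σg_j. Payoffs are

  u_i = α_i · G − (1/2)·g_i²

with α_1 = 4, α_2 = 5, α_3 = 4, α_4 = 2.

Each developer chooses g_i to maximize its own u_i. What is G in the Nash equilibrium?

Developer i's FOC: ∂u_i/∂g_i = α_i − g_i = 0, so g_i* = α_i.
NE contributions = (4, 5, 4, 2); G = 15.

15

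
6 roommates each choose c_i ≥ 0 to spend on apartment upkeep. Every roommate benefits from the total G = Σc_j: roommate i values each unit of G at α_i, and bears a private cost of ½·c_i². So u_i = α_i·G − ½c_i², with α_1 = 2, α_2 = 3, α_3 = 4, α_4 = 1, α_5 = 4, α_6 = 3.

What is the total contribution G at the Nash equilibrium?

Roommate i's FOC: ∂u_i/∂c_i = α_i − c_i = 0, so c_i* = α_i.
NE contributions = (2, 3, 4, 1, 4, 3); G = 17.

17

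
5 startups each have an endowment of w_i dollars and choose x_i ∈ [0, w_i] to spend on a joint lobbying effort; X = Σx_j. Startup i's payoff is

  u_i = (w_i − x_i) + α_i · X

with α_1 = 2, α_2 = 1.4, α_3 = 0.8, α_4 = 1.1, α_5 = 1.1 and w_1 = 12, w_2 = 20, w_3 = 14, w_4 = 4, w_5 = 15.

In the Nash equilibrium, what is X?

51

∂u_i/∂x_i = α_i − 1, so startup i contributes w_i if α_i > 1, else 0.
α_i > 1 for i ∈ {1, 2, 4, 5}; NE contributions (12, 20, 0, 4, 15), X = 51.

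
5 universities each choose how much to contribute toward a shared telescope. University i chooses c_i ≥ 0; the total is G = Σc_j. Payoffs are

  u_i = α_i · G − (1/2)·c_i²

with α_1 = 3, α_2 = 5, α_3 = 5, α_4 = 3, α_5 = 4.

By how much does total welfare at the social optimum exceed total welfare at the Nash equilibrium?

642

University i's FOC: ∂u_i/∂c_i = α_i − c_i = 0, so c_i* = α_i.
NE contributions = (3, 5, 5, 3, 4); G = 20.
W^NE = (Σα)·G − ½Σα_i² = 20² − ½·84 = 358.
Planner sets c_i = Σα_j = 20 for every i, so G^SO = 5·20 = 100.
W^SO = (Σα)·G^SO − ½·5·(Σα)² = (5/2)·20² = 1000.
Deadweight loss = W^SO − W^NE = 642.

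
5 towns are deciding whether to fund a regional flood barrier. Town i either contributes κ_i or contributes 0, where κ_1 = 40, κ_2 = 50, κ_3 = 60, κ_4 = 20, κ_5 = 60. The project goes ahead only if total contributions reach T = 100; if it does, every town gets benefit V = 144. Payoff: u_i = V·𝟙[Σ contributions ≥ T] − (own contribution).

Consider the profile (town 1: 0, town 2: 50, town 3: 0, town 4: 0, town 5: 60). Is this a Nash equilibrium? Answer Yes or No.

Total = 110 ≥ 100: provided.
Town 1 (pledges 0, payoff 144): pledging 40 → total 150, payoff 104. No gain.
Town 2 (pledges 50, payoff 94): dropping to 0 → total 60, payoff 0. No gain.
Town 3 (pledges 0, payoff 144): pledging 60 → total 170, payoff 84. No gain.
Town 4 (pledges 0, payoff 144): pledging 20 → total 130, payoff 124. No gain.
Town 5 (pledges 60, payoff 84): dropping to 0 → total 50, payoff 0. No gain.

Yes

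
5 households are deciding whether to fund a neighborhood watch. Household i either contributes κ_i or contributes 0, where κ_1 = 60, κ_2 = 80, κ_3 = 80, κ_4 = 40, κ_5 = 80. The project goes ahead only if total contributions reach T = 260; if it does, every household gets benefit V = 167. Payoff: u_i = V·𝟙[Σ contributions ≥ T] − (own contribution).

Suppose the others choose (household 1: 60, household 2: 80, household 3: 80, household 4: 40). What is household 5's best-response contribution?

Others' total = 260 ≥ 260; contributing adds cost 80 for no extra benefit.
Best response: 0.

0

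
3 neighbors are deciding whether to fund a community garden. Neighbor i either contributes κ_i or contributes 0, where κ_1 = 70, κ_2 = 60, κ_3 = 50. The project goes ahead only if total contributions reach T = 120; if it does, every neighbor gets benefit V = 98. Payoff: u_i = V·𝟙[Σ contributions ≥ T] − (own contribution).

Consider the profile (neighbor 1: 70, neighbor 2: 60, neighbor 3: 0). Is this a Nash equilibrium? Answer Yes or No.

Yes

Total = 130 ≥ 120: provided.
Neighbor 1 (pledges 70, payoff 28): dropping to 0 → total 60, payoff 0. No gain.
Neighbor 2 (pledges 60, payoff 38): dropping to 0 → total 70, payoff 0. No gain.
Neighbor 3 (pledges 0, payoff 98): pledging 50 → total 180, payoff 48. No gain.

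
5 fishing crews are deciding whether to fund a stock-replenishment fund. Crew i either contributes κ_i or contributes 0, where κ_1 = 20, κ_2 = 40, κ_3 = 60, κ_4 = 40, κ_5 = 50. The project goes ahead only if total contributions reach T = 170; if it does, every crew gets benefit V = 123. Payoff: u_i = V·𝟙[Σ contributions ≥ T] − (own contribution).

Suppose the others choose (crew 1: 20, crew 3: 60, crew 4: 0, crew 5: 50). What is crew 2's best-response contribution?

40

Others' total = 130. Contributing 40 brings total to 170 ≥ 170: gain V − κ_2 = 83.
Best response: 40.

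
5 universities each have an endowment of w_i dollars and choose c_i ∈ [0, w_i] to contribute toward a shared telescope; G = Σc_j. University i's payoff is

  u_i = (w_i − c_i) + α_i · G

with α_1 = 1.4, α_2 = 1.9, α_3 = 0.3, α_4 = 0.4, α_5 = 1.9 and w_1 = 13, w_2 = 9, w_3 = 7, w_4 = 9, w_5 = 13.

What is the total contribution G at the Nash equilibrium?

∂u_i/∂c_i = α_i − 1, so university i contributes w_i if α_i > 1, else 0.
α_i > 1 for i ∈ {1, 2, 5}; NE contributions (13, 9, 0, 0, 13), G = 35.

35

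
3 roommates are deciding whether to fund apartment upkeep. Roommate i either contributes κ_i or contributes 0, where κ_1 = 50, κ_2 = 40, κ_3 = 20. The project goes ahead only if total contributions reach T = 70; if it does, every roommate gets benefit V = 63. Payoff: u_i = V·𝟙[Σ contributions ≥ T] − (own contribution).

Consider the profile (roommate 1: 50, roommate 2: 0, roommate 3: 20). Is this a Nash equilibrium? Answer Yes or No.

Yes

Total = 70 ≥ 70: provided.
Roommate 1 (pledges 50, payoff 13): dropping to 0 → total 20, payoff 0. No gain.
Roommate 2 (pledges 0, payoff 63): pledging 40 → total 110, payoff 23. No gain.
Roommate 3 (pledges 20, payoff 43): dropping to 0 → total 50, payoff 0. No gain.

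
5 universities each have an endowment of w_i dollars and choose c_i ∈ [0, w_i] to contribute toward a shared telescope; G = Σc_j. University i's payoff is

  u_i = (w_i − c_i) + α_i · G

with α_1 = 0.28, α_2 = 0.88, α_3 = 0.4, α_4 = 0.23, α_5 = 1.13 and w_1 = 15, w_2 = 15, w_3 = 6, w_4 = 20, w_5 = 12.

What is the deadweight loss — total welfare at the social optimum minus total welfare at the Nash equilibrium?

107.52

∂u_i/∂c_i = α_i − 1, so university i contributes w_i if α_i > 1, else 0.
α_i > 1 for i ∈ {5}; NE contributions (0, 0, 0, 0, 12), G = 12.
W^NE = Σw_i − G^NE + (Σα_i)·G^NE = 68 + 1.92·12 = 91.04.
Planner: ∂(Σu_j)/∂c_i = Σα_j − 1 = 1.92 > 0, so everyone contributes w_i; G^SO = 68, W^SO = 68 + 1.92·68 = 198.56.
Deadweight loss = 107.52.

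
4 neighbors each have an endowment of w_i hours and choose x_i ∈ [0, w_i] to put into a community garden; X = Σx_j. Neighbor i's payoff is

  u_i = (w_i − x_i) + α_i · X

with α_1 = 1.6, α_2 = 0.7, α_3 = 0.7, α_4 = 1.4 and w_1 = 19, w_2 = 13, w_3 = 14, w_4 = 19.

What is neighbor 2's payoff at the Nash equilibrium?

∂u_i/∂x_i = α_i − 1, so neighbor i contributes w_i if α_i > 1, else 0.
α_i > 1 for i ∈ {1, 4}; NE contributions (19, 0, 0, 19), X = 38.
u_2 = (13 − 0) + 0.7·38 = 39.6.

39.6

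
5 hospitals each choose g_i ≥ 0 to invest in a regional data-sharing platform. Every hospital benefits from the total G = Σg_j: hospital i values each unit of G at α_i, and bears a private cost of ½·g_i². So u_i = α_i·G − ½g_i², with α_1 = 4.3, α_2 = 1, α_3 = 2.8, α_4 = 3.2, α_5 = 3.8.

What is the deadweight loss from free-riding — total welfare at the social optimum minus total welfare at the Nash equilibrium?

368.02

Hospital i's FOC: ∂u_i/∂g_i = α_i − g_i = 0, so g_i* = α_i.
NE contributions = (4.3, 1, 2.8, 3.2, 3.8); G = 15.1.
W^NE = (Σα)·G − ½Σα_i² = 15.1² − ½·52.01 = 202.005.
Planner sets g_i = Σα_j = 15.1 for every i, so G^SO = 5·15.1 = 75.5.
W^SO = (Σα)·G^SO − ½·5·(Σα)² = (5/2)·15.1² = 570.025.
Deadweight loss = W^SO − W^NE = 368.02.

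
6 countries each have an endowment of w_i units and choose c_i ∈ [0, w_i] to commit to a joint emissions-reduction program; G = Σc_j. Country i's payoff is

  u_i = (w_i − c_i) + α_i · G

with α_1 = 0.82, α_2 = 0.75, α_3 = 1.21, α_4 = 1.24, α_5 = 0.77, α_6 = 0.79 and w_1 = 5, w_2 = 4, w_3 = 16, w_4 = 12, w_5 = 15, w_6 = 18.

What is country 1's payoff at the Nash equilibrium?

∂u_i/∂c_i = α_i − 1, so country i contributes w_i if α_i > 1, else 0.
α_i > 1 for i ∈ {3, 4}; NE contributions (0, 0, 16, 12, 0, 0), G = 28.
u_1 = (5 − 0) + 0.82·28 = 27.96.

27.96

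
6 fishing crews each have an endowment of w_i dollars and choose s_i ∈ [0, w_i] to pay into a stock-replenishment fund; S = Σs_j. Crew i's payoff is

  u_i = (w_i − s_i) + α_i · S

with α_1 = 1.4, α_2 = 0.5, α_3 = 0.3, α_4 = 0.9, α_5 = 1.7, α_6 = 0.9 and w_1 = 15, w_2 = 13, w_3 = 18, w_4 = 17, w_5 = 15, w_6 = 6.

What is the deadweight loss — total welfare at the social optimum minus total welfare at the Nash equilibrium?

∂u_i/∂s_i = α_i − 1, so crew i contributes w_i if α_i > 1, else 0.
α_i > 1 for i ∈ {1, 5}; NE contributions (15, 0, 0, 0, 15, 0), S = 30.
W^NE = Σw_i − S^NE + (Σα_i)·S^NE = 84 + 4.7·30 = 225.
Planner: ∂(Σu_j)/∂s_i = Σα_j − 1 = 4.7 > 0, so everyone contributes w_i; S^SO = 84, W^SO = 84 + 4.7·84 = 478.8.
Deadweight loss = 253.8.

253.8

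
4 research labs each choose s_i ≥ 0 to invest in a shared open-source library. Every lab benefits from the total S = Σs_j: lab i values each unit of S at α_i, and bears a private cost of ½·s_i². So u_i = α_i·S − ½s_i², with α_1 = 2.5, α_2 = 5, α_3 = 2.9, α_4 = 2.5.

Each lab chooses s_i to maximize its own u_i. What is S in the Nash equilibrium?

Lab i's FOC: ∂u_i/∂s_i = α_i − s_i = 0, so s_i* = α_i.
NE contributions = (2.5, 5, 2.9, 2.5); S = 12.9.

12.9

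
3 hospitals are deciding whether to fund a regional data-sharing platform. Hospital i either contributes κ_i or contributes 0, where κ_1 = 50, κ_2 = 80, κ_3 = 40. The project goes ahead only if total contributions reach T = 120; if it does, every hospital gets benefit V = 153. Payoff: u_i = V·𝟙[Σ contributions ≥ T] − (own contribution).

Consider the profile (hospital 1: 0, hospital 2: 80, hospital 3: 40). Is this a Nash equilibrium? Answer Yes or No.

Total = 120 ≥ 120: provided.
Hospital 1 (pledges 0, payoff 153): pledging 50 → total 170, payoff 103. No gain.
Hospital 2 (pledges 80, payoff 73): dropping to 0 → total 40, payoff 0. No gain.
Hospital 3 (pledges 40, payoff 113): dropping to 0 → total 80, payoff 0. No gain.

Yes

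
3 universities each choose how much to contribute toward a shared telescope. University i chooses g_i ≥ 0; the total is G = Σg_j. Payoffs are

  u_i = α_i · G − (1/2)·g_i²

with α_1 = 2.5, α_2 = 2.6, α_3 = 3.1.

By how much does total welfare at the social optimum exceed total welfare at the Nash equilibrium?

44.93

University i's FOC: ∂u_i/∂g_i = α_i − g_i = 0, so g_i* = α_i.
NE contributions = (2.5, 2.6, 3.1); G = 8.2.
W^NE = (Σα)·G − ½Σα_i² = 8.2² − ½·22.62 = 55.93.
Planner sets g_i = Σα_j = 8.2 for every i, so G^SO = 3·8.2 = 24.6.
W^SO = (Σα)·G^SO − ½·3·(Σα)² = (3/2)·8.2² = 100.86.
Deadweight loss = W^SO − W^NE = 44.93.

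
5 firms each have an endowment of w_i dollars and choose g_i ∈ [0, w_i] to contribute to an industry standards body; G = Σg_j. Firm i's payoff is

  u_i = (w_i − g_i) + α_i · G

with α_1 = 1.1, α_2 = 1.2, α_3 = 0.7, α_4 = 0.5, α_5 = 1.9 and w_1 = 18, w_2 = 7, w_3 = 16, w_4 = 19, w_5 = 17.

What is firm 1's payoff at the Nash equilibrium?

46.2

∂u_i/∂g_i = α_i − 1, so firm i contributes w_i if α_i > 1, else 0.
α_i > 1 for i ∈ {1, 2, 5}; NE contributions (18, 7, 0, 0, 17), G = 42.
u_1 = (18 − 18) + 1.1·42 = 46.2.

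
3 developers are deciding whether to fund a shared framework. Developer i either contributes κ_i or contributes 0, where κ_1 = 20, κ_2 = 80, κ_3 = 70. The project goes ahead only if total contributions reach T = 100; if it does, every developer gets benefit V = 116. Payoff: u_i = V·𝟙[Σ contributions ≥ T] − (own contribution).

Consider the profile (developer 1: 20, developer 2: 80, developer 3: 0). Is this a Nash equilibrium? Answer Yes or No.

Total = 100 ≥ 100: provided.
Developer 1 (pledges 20, payoff 96): dropping to 0 → total 80, payoff 0. No gain.
Developer 2 (pledges 80, payoff 36): dropping to 0 → total 20, payoff 0. No gain.
Developer 3 (pledges 0, payoff 116): pledging 70 → total 170, payoff 46. No gain.

Yes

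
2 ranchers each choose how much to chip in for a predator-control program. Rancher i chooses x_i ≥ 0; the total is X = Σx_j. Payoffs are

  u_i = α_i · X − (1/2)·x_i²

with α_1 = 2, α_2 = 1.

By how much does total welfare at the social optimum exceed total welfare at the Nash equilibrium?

2.5

Rancher i's FOC: ∂u_i/∂x_i = α_i − x_i = 0, so x_i* = α_i.
NE contributions = (2, 1); X = 3.
W^NE = (Σα)·X − ½Σα_i² = 3² − ½·5 = 6.5.
Planner sets x_i = Σα_j = 3 for every i, so X^SO = 2·3 = 6.
W^SO = (Σα)·X^SO − ½·2·(Σα)² = (2/2)·3² = 9.
Deadweight loss = W^SO − W^NE = 2.5.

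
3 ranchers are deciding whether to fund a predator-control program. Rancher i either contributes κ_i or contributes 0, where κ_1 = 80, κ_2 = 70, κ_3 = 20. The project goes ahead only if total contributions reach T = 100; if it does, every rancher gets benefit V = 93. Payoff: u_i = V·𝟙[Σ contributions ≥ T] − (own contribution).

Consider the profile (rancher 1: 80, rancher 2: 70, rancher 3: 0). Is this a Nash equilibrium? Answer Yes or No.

Yes

Total = 150 ≥ 100: provided.
Rancher 1 (pledges 80, payoff 13): dropping to 0 → total 70, payoff 0. No gain.
Rancher 2 (pledges 70, payoff 23): dropping to 0 → total 80, payoff 0. No gain.
Rancher 3 (pledges 0, payoff 93): pledging 20 → total 170, payoff 73. No gain.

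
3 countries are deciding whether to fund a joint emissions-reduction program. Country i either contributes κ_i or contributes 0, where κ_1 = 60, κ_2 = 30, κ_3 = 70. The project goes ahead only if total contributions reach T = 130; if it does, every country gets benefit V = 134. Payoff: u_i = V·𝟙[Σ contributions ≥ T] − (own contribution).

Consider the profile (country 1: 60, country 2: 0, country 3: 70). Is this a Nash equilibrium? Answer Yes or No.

Yes

Total = 130 ≥ 130: provided.
Country 1 (pledges 60, payoff 74): dropping to 0 → total 70, payoff 0. No gain.
Country 2 (pledges 0, payoff 134): pledging 30 → total 160, payoff 104. No gain.
Country 3 (pledges 70, payoff 64): dropping to 0 → total 60, payoff 0. No gain.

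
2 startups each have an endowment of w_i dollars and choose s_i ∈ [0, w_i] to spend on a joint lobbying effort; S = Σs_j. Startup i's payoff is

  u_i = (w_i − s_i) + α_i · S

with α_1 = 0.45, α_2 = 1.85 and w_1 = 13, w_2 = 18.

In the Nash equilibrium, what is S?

18

∂u_i/∂s_i = α_i − 1, so startup i contributes w_i if α_i > 1, else 0.
α_i > 1 for i ∈ {2}; NE contributions (0, 18), S = 18.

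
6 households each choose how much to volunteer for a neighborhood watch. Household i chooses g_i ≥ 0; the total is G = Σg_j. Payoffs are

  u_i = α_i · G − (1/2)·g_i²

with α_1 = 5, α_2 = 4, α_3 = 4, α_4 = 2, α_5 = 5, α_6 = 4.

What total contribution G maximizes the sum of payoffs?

144

Planner FOC: ∂(Σu_j)/∂g_i = (Σα_j) − g_i = 0, so g_i^SO = Σα_j = 24 for every i; G^SO = 144.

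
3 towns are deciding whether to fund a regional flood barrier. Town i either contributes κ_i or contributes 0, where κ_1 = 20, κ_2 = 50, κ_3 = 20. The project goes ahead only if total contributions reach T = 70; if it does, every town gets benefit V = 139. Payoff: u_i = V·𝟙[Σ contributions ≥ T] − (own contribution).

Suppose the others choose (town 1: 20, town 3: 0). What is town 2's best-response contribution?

50

Others' total = 20. Contributing 50 brings total to 70 ≥ 70: gain V − κ_2 = 89.
Best response: 50.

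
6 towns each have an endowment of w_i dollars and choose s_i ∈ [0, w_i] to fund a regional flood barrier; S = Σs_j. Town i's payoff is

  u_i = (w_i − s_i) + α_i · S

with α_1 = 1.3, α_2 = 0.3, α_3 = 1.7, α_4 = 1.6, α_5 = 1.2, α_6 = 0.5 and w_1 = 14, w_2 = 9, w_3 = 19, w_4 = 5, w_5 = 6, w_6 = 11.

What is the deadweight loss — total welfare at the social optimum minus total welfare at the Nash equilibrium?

∂u_i/∂s_i = α_i − 1, so town i contributes w_i if α_i > 1, else 0.
α_i > 1 for i ∈ {1, 3, 4, 5}; NE contributions (14, 0, 19, 5, 6, 0), S = 44.
W^NE = Σw_i − S^NE + (Σα_i)·S^NE = 64 + 5.6·44 = 310.4.
Planner: ∂(Σu_j)/∂s_i = Σα_j − 1 = 5.6 > 0, so everyone contributes w_i; S^SO = 64, W^SO = 64 + 5.6·64 = 422.4.
Deadweight loss = 112.

112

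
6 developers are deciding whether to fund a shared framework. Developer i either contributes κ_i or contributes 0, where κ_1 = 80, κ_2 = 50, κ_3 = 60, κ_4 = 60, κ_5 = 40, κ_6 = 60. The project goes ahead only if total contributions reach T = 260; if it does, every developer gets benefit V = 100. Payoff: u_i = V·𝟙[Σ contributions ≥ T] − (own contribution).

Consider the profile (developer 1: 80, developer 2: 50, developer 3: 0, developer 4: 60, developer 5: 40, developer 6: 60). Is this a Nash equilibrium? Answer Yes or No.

Yes

Total = 290 ≥ 260: provided.
Developer 1 (pledges 80, payoff 20): dropping to 0 → total 210, payoff 0. No gain.
Developer 2 (pledges 50, payoff 50): dropping to 0 → total 240, payoff 0. No gain.
Developer 3 (pledges 0, payoff 100): pledging 60 → total 350, payoff 40. No gain.
Developer 4 (pledges 60, payoff 40): dropping to 0 → total 230, payoff 0. No gain.
Developer 5 (pledges 40, payoff 60): dropping to 0 → total 250, payoff 0. No gain.
Developer 6 (pledges 60, payoff 40): dropping to 0 → total 230, payoff 0. No gain.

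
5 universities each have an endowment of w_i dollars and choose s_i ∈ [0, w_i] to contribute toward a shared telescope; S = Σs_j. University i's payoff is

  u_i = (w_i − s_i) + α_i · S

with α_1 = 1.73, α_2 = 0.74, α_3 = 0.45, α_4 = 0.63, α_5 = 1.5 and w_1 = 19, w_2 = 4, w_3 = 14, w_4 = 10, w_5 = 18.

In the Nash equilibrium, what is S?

37

∂u_i/∂s_i = α_i − 1, so university i contributes w_i if α_i > 1, else 0.
α_i > 1 for i ∈ {1, 5}; NE contributions (19, 0, 0, 0, 18), S = 37.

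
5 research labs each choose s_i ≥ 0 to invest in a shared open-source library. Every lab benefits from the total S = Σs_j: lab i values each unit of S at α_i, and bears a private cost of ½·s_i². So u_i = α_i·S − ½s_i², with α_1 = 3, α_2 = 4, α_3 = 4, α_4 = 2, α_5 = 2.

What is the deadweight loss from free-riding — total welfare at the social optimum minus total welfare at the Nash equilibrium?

362

Lab i's FOC: ∂u_i/∂s_i = α_i − s_i = 0, so s_i* = α_i.
NE contributions = (3, 4, 4, 2, 2); S = 15.
W^NE = (Σα)·S − ½Σα_i² = 15² − ½·49 = 200.5.
Planner sets s_i = Σα_j = 15 for every i, so S^SO = 5·15 = 75.
W^SO = (Σα)·S^SO − ½·5·(Σα)² = (5/2)·15² = 562.5.
Deadweight loss = W^SO − W^NE = 362.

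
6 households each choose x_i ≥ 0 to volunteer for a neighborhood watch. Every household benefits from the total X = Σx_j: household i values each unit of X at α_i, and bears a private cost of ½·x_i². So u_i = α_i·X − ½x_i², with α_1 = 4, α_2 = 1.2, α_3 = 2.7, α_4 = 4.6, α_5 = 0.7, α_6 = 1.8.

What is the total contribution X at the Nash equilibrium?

Household i's FOC: ∂u_i/∂x_i = α_i − x_i = 0, so x_i* = α_i.
NE contributions = (4, 1.2, 2.7, 4.6, 0.7, 1.8); X = 15.

15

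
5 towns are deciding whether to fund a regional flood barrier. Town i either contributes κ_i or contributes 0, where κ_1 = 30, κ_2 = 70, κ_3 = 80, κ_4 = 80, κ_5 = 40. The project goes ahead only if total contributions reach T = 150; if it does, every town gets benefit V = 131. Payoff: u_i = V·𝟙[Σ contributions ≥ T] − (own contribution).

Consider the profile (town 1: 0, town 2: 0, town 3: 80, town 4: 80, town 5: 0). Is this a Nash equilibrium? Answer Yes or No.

Yes

Total = 160 ≥ 150: provided.
Town 1 (pledges 0, payoff 131): pledging 30 → total 190, payoff 101. No gain.
Town 2 (pledges 0, payoff 131): pledging 70 → total 230, payoff 61. No gain.
Town 3 (pledges 80, payoff 51): dropping to 0 → total 80, payoff 0. No gain.
Town 4 (pledges 80, payoff 51): dropping to 0 → total 80, payoff 0. No gain.
Town 5 (pledges 0, payoff 131): pledging 40 → total 200, payoff 91. No gain.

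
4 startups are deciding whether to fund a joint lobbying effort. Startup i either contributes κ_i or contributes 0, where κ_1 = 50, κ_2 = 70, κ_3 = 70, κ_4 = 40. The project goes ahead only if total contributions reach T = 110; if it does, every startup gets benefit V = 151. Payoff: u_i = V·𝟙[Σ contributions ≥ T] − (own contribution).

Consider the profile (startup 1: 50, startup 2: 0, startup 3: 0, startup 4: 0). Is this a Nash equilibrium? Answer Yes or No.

No

Total = 50 < 110: not provided.
Startup 1 (pledges 50, payoff -50): dropping to 0 → total 0, payoff 0. Profitable deviation.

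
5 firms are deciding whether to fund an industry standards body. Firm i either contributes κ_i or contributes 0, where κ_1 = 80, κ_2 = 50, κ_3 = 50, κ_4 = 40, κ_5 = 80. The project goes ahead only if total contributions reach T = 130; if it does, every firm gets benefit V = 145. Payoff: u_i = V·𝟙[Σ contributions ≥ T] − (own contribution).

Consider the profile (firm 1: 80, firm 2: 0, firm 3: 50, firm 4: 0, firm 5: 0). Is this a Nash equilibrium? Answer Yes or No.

Yes

Total = 130 ≥ 130: provided.
Firm 1 (pledges 80, payoff 65): dropping to 0 → total 50, payoff 0. No gain.
Firm 2 (pledges 0, payoff 145): pledging 50 → total 180, payoff 95. No gain.
Firm 3 (pledges 50, payoff 95): dropping to 0 → total 80, payoff 0. No gain.
Firm 4 (pledges 0, payoff 145): pledging 40 → total 170, payoff 105. No gain.
Firm 5 (pledges 0, payoff 145): pledging 80 → total 210, payoff 65. No gain.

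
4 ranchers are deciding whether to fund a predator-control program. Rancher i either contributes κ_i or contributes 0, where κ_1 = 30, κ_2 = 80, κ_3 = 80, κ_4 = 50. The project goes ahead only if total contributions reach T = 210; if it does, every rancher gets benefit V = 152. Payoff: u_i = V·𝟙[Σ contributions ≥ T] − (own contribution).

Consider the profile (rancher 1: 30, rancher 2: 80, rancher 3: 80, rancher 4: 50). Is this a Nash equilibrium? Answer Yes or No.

No

Total = 240 ≥ 210: provided.
Rancher 1 (pledges 30, payoff 122): dropping to 0 → total 210, payoff 152. Profitable deviation.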